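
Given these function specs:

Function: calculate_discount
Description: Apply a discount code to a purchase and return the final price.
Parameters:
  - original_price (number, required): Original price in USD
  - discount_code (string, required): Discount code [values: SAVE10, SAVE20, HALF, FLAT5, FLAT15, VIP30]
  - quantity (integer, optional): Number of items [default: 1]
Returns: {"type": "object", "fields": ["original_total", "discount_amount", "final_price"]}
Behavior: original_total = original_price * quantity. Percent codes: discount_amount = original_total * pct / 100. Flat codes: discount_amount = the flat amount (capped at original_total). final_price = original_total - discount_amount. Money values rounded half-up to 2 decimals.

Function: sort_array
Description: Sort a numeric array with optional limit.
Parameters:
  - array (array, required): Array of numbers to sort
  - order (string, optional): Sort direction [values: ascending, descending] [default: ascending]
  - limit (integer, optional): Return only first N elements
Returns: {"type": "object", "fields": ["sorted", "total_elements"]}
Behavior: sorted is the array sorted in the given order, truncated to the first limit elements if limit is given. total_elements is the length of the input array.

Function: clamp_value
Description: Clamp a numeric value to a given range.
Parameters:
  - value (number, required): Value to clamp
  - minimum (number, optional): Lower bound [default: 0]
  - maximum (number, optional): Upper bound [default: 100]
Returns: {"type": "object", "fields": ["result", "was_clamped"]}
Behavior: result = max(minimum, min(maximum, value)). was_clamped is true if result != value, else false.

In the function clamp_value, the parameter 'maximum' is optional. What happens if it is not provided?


The clamp_value spec declares:
  - maximum (number, optional): Upper bound [default: 100]
It defaults to 100


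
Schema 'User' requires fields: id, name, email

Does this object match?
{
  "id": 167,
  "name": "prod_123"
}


Checking required fields...
Missing: email
Invalid - missing required field 'email'


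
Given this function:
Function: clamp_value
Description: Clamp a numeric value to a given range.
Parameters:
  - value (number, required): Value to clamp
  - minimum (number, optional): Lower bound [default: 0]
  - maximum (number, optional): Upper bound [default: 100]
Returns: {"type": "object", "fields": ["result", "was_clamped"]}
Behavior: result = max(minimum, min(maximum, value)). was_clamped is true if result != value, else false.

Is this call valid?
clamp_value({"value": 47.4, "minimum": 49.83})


Checking all required parameters present and types match... All valid.
Valid


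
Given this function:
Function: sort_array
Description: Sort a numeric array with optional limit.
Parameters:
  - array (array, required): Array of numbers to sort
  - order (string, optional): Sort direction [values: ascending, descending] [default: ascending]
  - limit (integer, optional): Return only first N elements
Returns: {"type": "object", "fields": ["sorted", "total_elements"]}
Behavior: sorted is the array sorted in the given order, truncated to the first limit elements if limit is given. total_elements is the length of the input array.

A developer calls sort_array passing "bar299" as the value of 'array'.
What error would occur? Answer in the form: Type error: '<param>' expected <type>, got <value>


Spec: 'array' is declared as array; "bar299" is a string.
Type error: 'array' expected array, got "bar299"


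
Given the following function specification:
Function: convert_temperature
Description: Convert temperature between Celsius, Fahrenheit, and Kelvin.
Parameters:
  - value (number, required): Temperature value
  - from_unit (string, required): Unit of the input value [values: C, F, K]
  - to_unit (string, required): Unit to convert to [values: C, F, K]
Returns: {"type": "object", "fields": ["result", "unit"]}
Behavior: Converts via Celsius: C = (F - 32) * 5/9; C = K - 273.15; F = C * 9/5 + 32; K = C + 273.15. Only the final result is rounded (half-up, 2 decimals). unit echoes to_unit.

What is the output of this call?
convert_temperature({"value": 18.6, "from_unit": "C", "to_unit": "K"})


Input already in C: 18.6
To K: 18.6 + 273.15 = 291.75
Round to 2 decimals: 291.75
Output:
{"result": 291.75, "unit": "K"}


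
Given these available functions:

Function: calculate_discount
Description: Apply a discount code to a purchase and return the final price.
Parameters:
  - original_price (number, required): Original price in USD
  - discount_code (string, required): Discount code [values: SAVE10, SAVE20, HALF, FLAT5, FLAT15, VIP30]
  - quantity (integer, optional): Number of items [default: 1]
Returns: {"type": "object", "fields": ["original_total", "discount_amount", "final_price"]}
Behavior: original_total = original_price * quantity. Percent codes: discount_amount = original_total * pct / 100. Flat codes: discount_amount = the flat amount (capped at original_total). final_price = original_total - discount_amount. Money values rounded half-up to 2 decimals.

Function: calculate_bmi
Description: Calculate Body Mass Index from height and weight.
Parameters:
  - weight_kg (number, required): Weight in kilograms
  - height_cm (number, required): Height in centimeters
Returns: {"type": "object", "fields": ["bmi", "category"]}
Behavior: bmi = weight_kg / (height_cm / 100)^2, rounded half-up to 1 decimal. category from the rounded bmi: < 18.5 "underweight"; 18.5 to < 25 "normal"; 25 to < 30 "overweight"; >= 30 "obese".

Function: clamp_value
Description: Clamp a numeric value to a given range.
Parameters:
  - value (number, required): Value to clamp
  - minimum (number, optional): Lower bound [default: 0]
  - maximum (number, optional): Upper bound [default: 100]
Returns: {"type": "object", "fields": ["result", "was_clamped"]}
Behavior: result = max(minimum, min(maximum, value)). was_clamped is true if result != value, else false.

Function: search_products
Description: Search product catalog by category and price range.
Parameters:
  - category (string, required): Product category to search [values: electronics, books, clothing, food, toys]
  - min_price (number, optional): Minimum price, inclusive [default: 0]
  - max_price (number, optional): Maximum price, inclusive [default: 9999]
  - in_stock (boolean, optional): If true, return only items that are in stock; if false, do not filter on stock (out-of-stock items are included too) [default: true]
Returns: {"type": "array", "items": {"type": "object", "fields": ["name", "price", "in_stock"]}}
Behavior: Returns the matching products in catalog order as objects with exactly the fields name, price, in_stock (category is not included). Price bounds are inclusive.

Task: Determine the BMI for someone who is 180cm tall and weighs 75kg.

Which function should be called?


The task needs a function whose description is: Calculate Body Mass Index from height and weight.
calculate_bmi


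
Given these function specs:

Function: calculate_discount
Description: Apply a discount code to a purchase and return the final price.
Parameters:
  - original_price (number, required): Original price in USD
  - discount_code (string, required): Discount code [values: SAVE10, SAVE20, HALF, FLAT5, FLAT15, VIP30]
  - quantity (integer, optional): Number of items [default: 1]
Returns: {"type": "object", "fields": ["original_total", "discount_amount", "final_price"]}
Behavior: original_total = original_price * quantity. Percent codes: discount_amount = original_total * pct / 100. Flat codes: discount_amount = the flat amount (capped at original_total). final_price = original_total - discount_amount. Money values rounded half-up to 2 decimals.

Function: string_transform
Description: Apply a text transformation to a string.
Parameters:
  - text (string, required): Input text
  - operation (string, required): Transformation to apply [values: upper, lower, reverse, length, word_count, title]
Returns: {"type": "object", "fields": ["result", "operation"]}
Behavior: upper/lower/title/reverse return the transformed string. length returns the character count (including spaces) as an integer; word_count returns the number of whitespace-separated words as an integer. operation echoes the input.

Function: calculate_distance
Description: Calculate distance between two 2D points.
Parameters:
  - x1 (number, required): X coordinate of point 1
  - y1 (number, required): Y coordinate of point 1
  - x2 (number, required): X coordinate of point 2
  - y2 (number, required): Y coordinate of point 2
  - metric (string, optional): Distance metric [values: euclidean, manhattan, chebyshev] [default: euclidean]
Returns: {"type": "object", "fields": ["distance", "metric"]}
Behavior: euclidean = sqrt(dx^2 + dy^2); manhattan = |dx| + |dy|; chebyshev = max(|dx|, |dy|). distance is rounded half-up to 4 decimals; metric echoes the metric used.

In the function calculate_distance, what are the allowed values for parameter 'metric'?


The calculate_distance spec declares:
  - metric (string, optional): Distance metric [values: euclidean, manhattan, chebyshev] [default: euclidean]
Allowed values:
euclidean, manhattan, chebyshev


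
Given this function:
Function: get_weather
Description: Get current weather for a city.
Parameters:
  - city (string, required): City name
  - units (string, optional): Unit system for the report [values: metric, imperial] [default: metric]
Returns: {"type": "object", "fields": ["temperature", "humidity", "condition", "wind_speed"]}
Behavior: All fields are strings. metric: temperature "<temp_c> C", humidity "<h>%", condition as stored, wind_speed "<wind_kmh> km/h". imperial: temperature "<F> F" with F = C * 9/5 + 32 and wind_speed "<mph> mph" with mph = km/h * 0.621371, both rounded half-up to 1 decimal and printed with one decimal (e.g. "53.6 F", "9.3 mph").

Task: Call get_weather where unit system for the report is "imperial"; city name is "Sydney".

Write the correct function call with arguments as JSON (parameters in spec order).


Mapping each described value to its parameter name:
  'Unit system for the report' -> units = "imperial"
  'City name' -> city = "Sydney"
get_weather({"city": "Sydney", "units": "imperial"})


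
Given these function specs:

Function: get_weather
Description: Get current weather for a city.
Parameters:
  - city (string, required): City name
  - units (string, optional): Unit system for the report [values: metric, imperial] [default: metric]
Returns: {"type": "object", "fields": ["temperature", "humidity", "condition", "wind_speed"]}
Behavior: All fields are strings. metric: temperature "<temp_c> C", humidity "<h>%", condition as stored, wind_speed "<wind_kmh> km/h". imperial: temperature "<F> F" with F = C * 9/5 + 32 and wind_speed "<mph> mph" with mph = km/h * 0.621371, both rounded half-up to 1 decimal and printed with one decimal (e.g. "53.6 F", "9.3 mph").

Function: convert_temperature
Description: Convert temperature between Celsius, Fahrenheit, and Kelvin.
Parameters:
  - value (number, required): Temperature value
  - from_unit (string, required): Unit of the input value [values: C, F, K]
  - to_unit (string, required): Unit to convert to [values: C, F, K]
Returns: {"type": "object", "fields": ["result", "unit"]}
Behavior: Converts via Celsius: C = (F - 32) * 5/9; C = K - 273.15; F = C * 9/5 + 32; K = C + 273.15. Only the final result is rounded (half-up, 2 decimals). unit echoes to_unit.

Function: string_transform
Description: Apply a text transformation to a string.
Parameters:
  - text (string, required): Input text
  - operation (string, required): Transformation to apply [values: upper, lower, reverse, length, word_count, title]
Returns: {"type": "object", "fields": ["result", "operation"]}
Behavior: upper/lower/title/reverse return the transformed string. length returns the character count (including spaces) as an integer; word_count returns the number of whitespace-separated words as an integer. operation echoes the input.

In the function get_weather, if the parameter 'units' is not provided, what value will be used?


The get_weather spec declares:
  - units (string, optional): Unit system for the report [values: metric, imperial] [default: metric]
Default:
metric


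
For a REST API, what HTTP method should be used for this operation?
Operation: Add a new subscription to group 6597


GET = read, POST = create, PUT = update/replace, DELETE = remove
This operation is a create.
POST


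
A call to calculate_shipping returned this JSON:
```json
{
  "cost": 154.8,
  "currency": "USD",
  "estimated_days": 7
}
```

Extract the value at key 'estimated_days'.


7


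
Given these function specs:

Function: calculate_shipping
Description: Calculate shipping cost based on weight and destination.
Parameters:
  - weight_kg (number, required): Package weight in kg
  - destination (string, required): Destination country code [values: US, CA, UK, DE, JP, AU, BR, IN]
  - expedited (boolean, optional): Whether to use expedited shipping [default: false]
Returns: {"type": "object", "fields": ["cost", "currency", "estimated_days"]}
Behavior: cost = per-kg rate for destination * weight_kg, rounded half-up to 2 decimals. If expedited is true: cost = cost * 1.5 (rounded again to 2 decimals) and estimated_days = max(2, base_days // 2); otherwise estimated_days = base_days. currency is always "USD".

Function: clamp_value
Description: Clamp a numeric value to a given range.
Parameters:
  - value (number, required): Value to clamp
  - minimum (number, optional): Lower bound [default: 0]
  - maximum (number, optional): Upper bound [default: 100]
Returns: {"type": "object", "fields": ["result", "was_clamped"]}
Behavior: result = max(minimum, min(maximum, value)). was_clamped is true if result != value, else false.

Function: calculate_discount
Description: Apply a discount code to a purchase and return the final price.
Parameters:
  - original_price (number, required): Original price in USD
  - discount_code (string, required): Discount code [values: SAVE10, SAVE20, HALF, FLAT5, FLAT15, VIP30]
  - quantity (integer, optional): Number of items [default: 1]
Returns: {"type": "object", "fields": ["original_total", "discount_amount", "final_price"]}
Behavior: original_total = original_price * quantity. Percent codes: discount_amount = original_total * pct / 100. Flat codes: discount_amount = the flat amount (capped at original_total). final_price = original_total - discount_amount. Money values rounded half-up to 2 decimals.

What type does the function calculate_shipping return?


The calculate_shipping spec declares Returns: {"type": "object", "fields": ["cost", "currency", "estimated_days"]}
Type:
object


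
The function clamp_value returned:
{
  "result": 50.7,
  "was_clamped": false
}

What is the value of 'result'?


50.7


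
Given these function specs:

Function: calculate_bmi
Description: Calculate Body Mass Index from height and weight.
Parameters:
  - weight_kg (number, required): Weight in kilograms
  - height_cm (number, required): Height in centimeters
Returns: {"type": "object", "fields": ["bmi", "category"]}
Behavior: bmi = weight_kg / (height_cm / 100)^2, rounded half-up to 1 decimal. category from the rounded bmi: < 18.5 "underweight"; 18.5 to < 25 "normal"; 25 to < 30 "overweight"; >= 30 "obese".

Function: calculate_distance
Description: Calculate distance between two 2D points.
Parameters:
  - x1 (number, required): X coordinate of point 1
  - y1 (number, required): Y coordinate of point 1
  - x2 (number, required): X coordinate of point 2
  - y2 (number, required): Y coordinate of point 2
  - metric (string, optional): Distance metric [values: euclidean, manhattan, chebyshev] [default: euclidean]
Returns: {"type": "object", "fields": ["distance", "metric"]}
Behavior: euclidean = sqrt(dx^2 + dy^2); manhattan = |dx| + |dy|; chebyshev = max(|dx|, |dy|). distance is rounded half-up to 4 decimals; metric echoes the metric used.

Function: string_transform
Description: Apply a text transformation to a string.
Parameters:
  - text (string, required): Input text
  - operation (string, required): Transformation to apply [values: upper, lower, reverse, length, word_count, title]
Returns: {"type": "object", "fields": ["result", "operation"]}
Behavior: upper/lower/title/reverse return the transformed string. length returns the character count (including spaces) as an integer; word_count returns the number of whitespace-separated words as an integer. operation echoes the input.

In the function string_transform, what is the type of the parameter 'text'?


The string_transform spec declares:
  - text (string, required): Input text
Type:
string


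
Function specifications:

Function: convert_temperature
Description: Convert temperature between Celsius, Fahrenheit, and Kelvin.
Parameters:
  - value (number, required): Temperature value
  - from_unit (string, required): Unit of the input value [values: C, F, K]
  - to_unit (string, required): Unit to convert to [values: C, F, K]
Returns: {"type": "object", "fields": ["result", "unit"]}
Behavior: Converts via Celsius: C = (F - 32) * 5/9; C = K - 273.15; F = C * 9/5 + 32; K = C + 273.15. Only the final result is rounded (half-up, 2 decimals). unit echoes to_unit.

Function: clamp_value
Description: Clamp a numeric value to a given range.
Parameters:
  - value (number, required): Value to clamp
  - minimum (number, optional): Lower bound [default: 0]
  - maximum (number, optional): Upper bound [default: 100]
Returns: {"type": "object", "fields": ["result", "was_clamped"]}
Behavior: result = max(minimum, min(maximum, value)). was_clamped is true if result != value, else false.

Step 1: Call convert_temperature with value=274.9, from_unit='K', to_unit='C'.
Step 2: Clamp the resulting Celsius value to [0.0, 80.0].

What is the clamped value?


Step 1: convert_temperature(value=274.9, from_unit=K, to_unit=C)
  To C: 274.9 - 273.15 = 1.75
  Target is C: 1.75
  Round to 2 decimals: 1.75
  -> result = 1.75 C
Step 2: clamp_value(value=1.75, minimum=0.0, maximum=80.0)
  result = max(0.0, min(80.0, 1.75)) = max(0.0, 1.75) = 1.75
  was_clamped = (1.75 != 1.75) = false
  -> result = 1.75
1.75


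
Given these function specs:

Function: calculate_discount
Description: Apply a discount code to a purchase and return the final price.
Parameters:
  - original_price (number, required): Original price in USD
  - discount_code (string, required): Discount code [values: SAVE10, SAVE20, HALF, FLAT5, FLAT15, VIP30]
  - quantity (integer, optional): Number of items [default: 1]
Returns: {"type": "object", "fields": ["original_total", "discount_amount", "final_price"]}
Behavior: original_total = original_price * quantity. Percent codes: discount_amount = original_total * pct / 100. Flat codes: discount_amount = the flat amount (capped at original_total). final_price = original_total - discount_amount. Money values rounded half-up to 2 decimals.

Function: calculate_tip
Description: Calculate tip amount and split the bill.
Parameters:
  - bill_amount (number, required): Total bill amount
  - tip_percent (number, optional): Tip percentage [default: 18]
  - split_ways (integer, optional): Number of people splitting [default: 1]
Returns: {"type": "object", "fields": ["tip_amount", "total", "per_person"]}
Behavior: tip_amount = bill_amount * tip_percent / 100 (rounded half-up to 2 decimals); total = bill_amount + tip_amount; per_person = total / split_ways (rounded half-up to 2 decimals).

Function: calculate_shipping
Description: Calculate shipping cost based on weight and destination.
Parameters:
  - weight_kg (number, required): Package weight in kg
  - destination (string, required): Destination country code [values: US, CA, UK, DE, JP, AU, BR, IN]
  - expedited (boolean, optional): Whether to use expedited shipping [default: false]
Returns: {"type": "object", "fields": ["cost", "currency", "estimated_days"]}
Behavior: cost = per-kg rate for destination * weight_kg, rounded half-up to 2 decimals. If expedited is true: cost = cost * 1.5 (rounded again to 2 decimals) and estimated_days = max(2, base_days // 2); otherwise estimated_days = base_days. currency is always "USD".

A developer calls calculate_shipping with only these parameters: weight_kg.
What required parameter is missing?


Required parameters: weight_kg, destination
Provided: weight_kg
Missing: destination
destination


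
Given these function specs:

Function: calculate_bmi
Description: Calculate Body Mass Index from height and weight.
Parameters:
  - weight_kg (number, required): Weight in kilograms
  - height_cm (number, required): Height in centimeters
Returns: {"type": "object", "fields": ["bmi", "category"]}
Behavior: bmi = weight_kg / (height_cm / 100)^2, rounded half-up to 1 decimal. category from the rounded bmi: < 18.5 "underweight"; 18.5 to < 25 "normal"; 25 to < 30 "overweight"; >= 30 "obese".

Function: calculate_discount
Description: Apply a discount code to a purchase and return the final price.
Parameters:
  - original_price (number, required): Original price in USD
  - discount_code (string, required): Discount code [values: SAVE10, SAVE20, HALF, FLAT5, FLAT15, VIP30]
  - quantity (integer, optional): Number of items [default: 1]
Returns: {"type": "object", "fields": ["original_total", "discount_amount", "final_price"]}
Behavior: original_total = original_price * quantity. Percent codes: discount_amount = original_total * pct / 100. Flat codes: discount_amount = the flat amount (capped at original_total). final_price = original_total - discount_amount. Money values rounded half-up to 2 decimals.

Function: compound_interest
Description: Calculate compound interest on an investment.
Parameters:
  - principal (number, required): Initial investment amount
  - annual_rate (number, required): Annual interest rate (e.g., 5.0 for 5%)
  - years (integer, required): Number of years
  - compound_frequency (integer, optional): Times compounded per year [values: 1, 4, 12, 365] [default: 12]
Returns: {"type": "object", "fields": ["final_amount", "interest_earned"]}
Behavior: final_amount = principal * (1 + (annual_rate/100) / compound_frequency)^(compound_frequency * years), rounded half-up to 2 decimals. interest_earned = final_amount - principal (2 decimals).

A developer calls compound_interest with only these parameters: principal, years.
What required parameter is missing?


Required parameters: principal, annual_rate, years
Provided: principal, years
Missing: annual_rate
annual_rate


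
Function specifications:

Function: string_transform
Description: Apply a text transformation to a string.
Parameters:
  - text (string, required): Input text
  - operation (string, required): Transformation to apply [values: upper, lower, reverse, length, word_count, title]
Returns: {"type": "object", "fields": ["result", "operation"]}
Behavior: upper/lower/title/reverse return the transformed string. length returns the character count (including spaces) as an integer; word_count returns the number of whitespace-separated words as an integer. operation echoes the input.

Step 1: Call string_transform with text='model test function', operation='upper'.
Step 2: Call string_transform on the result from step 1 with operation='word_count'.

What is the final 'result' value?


Step 1: string_transform(text='model test function', operation='upper')
  -> result = 'MODEL TEST FUNCTION'
Step 2: string_transform(text='MODEL TEST FUNCTION', operation='word_count')
  words: MODEL, TEST, FUNCTION -> 3
  -> result = 3
3


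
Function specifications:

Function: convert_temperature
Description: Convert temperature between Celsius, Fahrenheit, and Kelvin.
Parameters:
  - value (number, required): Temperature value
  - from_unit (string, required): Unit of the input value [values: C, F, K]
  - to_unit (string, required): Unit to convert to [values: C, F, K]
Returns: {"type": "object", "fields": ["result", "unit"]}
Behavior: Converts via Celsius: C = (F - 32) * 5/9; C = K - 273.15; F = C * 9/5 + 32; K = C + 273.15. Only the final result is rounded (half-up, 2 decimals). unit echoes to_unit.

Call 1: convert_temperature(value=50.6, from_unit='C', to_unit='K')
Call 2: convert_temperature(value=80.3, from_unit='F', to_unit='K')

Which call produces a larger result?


Call 1:
  Input already in C: 50.6
  To K: 50.6 + 273.15 = 323.75
  Round to 2 decimals: 323.75
  -> 323.75 K
Call 2:
  To C: (80.3 - 32) * 5/9 = 26.833333
  To K: 26.833333 + 273.15 = 299.983333
  Round to 2 decimals: 299.98
  -> 299.98 K
Call 1 (323.75 K)


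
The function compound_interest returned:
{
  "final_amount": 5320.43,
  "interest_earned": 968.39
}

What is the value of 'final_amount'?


5320.43


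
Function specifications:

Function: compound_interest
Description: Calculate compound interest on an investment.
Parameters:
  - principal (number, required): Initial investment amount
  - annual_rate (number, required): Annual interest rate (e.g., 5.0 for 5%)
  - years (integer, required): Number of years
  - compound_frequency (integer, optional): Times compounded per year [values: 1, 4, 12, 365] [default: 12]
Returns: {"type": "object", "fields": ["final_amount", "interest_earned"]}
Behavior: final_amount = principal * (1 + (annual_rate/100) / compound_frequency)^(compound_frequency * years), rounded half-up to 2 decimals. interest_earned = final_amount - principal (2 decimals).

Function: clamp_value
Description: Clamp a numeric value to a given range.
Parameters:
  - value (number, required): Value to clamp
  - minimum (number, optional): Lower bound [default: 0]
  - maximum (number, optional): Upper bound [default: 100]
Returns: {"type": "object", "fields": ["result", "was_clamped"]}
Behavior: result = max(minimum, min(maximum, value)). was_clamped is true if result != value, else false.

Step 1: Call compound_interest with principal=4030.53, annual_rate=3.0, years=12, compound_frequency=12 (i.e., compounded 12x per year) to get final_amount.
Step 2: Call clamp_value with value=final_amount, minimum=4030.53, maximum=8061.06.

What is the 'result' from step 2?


Step 1: compound_interest
  rate per period = 3.0/100/12 = 0.0025 (keep full precision); periods = 12 * 12 = 144
  (1 + 0.0025)^144 = 1.43268563
  final_amount = 4030.53 * 1.43268563 = 5774.482428 -> 5774.48
  interest_earned = 5774.48 - 4030.53 = 1743.95
  -> final_amount = 5774.48
Step 2: clamp_value(value=5774.48, minimum=4030.53, maximum=8061.06)
  result = max(4030.53, min(8061.06, 5774.48)) = max(4030.53, 5774.48) = 5774.48
  was_clamped = (5774.48 != 5774.48) = false
  -> result = 5774.48
5774.48


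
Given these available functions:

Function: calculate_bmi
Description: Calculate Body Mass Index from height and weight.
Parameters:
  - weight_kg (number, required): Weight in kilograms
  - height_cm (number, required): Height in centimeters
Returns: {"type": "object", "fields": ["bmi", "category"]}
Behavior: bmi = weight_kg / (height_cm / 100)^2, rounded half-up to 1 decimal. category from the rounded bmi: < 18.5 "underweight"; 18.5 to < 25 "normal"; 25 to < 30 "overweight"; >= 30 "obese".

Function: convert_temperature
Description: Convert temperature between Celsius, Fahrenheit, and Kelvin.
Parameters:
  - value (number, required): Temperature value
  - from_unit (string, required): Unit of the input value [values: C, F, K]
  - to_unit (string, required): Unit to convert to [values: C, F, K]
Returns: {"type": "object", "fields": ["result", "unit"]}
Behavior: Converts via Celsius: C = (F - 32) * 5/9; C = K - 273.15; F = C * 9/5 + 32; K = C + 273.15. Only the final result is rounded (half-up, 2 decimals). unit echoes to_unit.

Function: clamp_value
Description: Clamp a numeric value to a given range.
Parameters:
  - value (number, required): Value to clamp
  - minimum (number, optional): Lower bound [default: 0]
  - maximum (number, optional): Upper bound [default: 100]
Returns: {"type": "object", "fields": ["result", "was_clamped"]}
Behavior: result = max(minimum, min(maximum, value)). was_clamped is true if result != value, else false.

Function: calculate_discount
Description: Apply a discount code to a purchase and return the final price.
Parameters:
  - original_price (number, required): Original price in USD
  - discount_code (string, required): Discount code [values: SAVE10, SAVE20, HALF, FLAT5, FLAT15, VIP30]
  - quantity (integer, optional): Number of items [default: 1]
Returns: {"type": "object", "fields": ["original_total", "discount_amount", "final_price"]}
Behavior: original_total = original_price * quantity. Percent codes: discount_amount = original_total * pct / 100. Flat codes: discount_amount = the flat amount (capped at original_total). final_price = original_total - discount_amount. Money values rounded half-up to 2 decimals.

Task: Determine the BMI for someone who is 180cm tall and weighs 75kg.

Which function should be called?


The task needs a function whose description is: Calculate Body Mass Index from height and weight.
calculate_bmi


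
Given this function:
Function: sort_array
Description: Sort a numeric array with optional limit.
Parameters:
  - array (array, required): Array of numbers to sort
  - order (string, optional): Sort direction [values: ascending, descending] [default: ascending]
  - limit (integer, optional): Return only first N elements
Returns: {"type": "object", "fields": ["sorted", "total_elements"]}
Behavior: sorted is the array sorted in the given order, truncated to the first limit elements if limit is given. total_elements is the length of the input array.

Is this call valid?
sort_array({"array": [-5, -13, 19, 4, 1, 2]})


Checking all required parameters present and types match... All valid.
Valid


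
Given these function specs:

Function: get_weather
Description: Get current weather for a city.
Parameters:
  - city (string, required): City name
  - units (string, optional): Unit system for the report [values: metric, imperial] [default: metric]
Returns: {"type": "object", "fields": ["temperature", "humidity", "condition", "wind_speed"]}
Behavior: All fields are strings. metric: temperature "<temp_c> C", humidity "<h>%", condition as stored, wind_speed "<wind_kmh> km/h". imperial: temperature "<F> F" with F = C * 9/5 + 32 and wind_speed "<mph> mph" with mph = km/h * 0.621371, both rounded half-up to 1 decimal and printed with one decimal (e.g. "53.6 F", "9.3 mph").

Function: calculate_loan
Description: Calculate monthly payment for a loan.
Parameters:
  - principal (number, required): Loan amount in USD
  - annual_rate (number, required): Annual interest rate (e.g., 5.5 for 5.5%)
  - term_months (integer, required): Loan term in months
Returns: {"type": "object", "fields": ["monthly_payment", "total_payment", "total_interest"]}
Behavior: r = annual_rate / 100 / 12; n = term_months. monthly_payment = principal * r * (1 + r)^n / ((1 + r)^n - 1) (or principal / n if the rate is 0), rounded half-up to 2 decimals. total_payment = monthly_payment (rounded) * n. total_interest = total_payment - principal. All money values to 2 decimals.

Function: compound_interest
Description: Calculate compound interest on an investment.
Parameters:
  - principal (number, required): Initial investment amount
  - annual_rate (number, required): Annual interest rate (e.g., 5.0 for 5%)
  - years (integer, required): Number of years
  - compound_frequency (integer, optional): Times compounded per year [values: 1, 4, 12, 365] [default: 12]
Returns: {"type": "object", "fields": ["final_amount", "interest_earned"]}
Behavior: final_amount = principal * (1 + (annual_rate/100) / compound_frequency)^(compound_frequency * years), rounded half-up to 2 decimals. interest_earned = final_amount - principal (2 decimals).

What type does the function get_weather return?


The get_weather spec declares Returns: {"type": "object", "fields": ["temperature", "humidity", "condition", "wind_speed"]}
Type:
object


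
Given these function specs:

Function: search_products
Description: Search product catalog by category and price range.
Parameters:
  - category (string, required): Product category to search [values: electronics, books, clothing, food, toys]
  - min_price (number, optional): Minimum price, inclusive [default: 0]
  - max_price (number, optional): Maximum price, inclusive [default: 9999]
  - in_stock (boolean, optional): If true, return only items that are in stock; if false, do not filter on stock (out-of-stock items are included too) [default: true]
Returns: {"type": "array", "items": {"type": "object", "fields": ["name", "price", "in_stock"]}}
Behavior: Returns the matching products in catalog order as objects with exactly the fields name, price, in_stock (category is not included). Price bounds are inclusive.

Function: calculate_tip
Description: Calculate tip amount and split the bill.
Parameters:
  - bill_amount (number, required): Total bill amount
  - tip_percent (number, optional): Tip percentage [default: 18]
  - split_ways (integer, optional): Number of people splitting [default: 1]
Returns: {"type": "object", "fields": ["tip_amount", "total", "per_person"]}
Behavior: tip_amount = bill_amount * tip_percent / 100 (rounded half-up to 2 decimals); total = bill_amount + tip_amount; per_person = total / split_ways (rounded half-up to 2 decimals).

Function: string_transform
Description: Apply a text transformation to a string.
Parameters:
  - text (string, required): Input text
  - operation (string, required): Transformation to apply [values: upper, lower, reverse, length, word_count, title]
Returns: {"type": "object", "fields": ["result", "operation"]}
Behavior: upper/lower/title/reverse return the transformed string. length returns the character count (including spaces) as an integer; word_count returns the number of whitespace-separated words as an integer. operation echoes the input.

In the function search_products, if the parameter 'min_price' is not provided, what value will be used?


The search_products spec declares:
  - min_price (number, optional): Minimum price, inclusive [default: 0]
Default:
0


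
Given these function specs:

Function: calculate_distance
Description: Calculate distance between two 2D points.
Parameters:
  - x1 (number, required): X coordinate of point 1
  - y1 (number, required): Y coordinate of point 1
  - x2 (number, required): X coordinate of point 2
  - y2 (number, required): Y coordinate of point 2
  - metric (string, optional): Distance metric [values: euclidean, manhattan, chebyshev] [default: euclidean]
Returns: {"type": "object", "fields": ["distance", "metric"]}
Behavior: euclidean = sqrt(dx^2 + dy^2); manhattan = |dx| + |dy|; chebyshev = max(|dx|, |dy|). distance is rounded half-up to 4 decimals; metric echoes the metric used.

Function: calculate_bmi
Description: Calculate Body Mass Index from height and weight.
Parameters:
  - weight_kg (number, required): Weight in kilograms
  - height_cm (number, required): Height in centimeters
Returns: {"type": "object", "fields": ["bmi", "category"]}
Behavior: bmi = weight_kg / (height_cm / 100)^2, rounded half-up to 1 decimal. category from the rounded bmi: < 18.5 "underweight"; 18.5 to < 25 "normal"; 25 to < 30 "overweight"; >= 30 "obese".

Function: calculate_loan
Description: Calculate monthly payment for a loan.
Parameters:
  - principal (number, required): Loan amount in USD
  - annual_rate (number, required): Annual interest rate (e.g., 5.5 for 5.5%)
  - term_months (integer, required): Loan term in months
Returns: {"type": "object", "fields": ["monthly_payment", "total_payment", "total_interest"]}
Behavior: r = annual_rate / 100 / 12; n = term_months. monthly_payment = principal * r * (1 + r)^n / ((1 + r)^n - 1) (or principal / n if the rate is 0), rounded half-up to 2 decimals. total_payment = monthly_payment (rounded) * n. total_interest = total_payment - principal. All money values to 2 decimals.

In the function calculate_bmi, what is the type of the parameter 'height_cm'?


The calculate_bmi spec declares:
  - height_cm (number, required): Height in centimeters
Type:
number


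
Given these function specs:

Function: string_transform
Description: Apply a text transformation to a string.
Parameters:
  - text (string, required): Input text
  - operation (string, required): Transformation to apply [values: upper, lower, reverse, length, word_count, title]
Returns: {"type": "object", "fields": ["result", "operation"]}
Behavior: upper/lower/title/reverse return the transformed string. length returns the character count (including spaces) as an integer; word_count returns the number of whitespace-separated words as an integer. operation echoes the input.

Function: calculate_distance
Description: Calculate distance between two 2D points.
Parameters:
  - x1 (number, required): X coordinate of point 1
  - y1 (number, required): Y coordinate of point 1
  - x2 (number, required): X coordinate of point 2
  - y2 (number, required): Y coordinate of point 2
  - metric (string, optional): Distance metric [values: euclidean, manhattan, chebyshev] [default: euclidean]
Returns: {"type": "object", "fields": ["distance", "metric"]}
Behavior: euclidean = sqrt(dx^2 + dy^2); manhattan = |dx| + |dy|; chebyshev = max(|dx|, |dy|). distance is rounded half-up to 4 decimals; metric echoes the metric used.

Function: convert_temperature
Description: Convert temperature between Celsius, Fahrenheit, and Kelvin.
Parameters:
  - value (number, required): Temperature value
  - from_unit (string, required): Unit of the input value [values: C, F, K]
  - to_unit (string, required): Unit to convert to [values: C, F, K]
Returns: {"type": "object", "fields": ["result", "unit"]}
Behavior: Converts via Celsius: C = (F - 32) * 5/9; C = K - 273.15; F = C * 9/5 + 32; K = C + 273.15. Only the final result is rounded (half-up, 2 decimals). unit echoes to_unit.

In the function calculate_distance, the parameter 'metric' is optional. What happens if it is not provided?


The calculate_distance spec declares:
  - metric (string, optional): Distance metric [values: euclidean, manhattan, chebyshev] [default: euclidean]
It defaults to euclidean


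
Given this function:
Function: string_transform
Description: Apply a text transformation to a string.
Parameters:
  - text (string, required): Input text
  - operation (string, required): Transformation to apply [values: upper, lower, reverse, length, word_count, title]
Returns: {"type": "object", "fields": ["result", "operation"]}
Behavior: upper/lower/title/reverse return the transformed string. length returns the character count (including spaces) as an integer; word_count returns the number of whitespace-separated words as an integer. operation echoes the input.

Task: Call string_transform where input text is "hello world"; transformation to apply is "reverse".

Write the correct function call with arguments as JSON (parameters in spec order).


Mapping each described value to its parameter name:
  'Input text' -> text = "hello world"
  'Transformation to apply' -> operation = "reverse"
string_transform({"text": "hello world", "operation": "reverse"})


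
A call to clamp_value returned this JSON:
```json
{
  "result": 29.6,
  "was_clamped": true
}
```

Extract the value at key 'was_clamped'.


true


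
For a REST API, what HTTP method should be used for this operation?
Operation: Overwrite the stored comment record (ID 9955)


GET = read, POST = create, PUT = update/replace, DELETE = remove
This operation is an update/replace.
PUT


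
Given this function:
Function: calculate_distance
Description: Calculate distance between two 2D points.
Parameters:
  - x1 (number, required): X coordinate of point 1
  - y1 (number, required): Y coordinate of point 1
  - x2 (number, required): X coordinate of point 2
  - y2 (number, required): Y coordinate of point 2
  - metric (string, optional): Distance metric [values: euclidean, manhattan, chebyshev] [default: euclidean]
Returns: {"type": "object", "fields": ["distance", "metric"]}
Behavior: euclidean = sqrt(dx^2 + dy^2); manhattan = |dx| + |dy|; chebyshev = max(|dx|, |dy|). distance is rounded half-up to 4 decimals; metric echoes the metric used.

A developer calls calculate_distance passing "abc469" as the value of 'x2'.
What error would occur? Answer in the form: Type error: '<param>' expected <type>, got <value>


Spec: 'x2' is declared as number; "abc469" is a string.
Type error: 'x2' expected number, got "abc469"
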